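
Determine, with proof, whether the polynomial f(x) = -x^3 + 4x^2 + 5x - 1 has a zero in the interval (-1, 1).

Such a root exists.

f(-1) = -1 and f(1) = 7, which have opposite signs.
f is continuous everywhere (it is a polynomial), in particular on [-1, 1].
By the Intermediate Value Theorem, f takes the value 0 somewhere in the open interval.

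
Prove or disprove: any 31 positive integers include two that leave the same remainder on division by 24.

True.

Each integer lies in one of the 24 residue classes modulo 24.
With 31 integers and only 24 classes, the pigeonhole principle forces two of them, say a and b, into the same class.
So a and b have equal remainders mod 24, which is exactly what was to be shown.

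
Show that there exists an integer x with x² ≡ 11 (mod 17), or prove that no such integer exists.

There is no such integer.

Squares mod 17 repeat after x = 8 (as (−x)² = x²); for x = 0..8 they are 0, 1, 4, 9, 16, 8, 2, 15, 13.
The set of squares mod 17 is therefore {0, 1, 2, 4, 8, 9, 13, 15, 16}, which does not contain 11.
Hence no integer x has x² ≡ 11 (mod 17).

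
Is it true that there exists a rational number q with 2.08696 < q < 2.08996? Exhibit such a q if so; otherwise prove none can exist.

q = 71/34

Multiplying by 34: 34·2.08696 = 70.95664 and 34·2.08996 = 71.05864, so the integer 71 lies strictly between them.
So q = 71/34 works: it is a ratio of integers, and dividing 34·2.08696 < 71 < 34·2.08996 through by 34 gives 2.08696 < 71/34 < 2.08996.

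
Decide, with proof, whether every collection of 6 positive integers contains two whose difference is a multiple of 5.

There are exactly 5 possible remainders on division by 5.
Since 6 > 5, two of the 6 integers must share a residue class by the pigeonhole principle; call them a and b.
Their difference a − b is then a multiple of 5.

Yes.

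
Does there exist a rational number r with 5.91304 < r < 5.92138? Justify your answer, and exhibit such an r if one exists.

Look for a denominator N such that an integer falls strictly between N·5.91304 and N·5.92138. N = 12 works: 12·5.91304 = 70.95648 < 71 < 71.05656 = 12·5.92138.
So r = 71/12 works: it is a ratio of integers, and dividing 12·5.91304 < 71 < 12·5.92138 through by 12 gives 5.91304 < 71/12 < 5.92138.

r = 71/12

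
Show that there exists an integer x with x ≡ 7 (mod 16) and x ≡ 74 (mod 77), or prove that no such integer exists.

x = 151

gcd(16, 77) = 1, so the Chinese Remainder Theorem guarantees exactly one residue class mod 1232 satisfying both.
Any solution of the first congruence is x = 7 + 16t; substituting into the second, 16t ≡ 74 − 7 ≡ 67 (mod 77).
Since 16·53 = 848 = 11·77 + 1, the inverse of 16 mod 77 is 53.
Multiplying by 53: t ≡ 53·67 = 3551 ≡ 9 (mod 77).
With t = 9: x = 7 + 16·9 = 151.
Verify: 151 = 9·16 + 7 and 151 = 1·77 + 74. ✓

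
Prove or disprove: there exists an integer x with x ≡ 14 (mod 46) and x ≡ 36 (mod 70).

The moduli are not coprime: gcd(46, 70) = 2. Compatibility requires 2 ∣ (36 − 14) = 22, which holds, so solutions exist.
List candidates x ≡ 14 (mod 46): 14, 60, 106. Modulo 70 these are 14, 60, 36; 106 gives 36 as required.
Verify: 106 = 2·46 + 14 and 106 = 1·70 + 36. ✓

x = 106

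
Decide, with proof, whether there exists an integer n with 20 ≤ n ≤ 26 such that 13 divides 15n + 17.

n = 24

At n = 24 we get 15·24 + 17 = 377, and 377 = 13·29.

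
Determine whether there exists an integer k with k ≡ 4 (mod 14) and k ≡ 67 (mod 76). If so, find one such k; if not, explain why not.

No such integer exists.

Both moduli are multiples of 2 = gcd(14, 76), so any solution would satisfy k ≡ 4 and k ≡ 67 modulo 2 simultaneously.
But 4 mod 2 = 0 while 67 mod 2 = 1, a contradiction.
Therefore no such k exists.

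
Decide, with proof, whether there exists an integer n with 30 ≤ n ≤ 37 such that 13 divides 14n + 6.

For n = 30, 31, 32 the values 426, 440, 454 are not multiples of 13. n = 33 works, since 14·33 + 6 = 468 = 36·13.

n = 33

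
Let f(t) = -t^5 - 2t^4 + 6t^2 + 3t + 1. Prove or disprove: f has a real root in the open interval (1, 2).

Such a root exists.

f(1) = 7 and f(2) = -33, which have opposite signs.
Since f is a polynomial it is continuous on [1, 2].
By the Intermediate Value Theorem f must vanish at some point of (1, 2).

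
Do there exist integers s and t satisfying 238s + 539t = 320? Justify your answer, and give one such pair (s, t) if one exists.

Any value of 238s + 539t is a multiple of gcd(238, 539) = 7.
But 320 = 7·45 + 5, so 7 ∤ 320.
Hence no integers s, t satisfy the equation.

There are no such integers.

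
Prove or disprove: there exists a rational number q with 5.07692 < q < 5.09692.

Scale by 11: the interval becomes (55.84612, 56.06612), which contains the integer 56.
So q = 56/11 works: it is a ratio of integers, and dividing 11·5.07692 < 56 < 11·5.09692 through by 11 gives 5.07692 < 56/11 < 5.09692.

q = 56/11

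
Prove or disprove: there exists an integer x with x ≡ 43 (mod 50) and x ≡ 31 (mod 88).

x = 2143

The moduli are not coprime: gcd(50, 88) = 2. Compatibility requires 2 ∣ (31 − 43) = -12, which holds, so solutions exist.
Write x = 43 + 50t. Then 50t ≡ 31 − 43 ≡ 76 (mod 88); dividing through by 2 gives 25t ≡ 38 (mod 44).
Note 25·37 = 925 ≡ 1 (mod 44) (as 925 − 1 = 21·44), so 25⁻¹ ≡ 37.
Therefore t ≡ 37·38 = 1406 ≡ 42 (mod 44).
Then x = 43 + 50·42 = 2143.
Indeed 2143 ≡ 43 (mod 50) and 2143 ≡ 31 (mod 88).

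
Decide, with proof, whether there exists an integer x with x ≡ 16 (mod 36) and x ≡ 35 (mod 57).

No, no such integer exists.

Reduce both congruences modulo 3, which divides 36 and 57: they say x ≡ 16 (mod 3) and x ≡ 35 (mod 3).
But 16 mod 3 = 1 while 35 mod 3 = 2, a contradiction.
So no integer satisfies both congruences.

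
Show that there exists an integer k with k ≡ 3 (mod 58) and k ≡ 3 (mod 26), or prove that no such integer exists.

k = 3

Here gcd(58, 26) = 2, and both 3 and 3 leave remainder 1 mod 2, so the system is consistent.
The smallest candidate k = 3 works directly: 3 ≡ 3 (mod 26).
Check: 3 mod 58 = 3, 3 mod 26 = 3. ✓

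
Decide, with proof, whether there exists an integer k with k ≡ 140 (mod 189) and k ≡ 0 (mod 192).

No such integer exists.

gcd(189, 192) = 3. If k ≡ 140 (mod 189) and k ≡ 0 (mod 192), then k ≡ 140 (mod 3) and k ≡ 0 (mod 3).
But 140 mod 3 = 2 while 0 mod 3 = 0, a contradiction.
So no integer satisfies both congruences.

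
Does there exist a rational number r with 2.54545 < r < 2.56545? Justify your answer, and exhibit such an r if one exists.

r = 23/9

Multiplying by 9: 9·2.54545 = 22.90905 and 9·2.56545 = 23.08905, so the integer 23 lies strictly between them.
So r = 23/9 works: it is a ratio of integers, and dividing 9·2.54545 < 23 < 9·2.56545 through by 9 gives 2.54545 < 23/9 < 2.56545.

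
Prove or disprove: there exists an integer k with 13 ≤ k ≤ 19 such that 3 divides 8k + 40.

k = 13

Try k = 13: 8·13 + 40 = 144 = 48·3, which is divisible by 3.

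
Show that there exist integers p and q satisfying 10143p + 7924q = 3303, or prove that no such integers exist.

No such integers exist.

gcd(10143, 7924) = 7, so every integer of the form 10143p + 7924q is a multiple of 7.
However 3303 leaves remainder 6 on division by 7.
Hence no integers p, q satisfy the equation.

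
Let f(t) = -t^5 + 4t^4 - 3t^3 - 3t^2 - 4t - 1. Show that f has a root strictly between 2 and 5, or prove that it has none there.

No.

f(2) = -13 and f(5) = -1096, both negative, so a sign-change argument is unavailable; we show f keeps this sign on the whole interval.
Shift to the endpoint 2: with t = 2 + u (0 < u < 3), one computes f(2 + u) = -u^5 - 6u^4 - 11u^3 - 5u^2 - 4u - 13.
The nonzero coefficients here are all negative, so for u > 0 every term is negative (or zero), and the constant term -13 is strictly negative.
So f is strictly negative on (2, 5); no root exists in the interval.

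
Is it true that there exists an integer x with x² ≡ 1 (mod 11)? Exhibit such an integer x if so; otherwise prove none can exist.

Take x = 10. Then 10² = 100 = 9·11 + 1, so 10² ≡ 1 (mod 11).

x = 10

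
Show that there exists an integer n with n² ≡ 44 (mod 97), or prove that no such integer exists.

n = 23 works: 23² = 529, and 529 − 44 = 485 = 5·97.

n = 23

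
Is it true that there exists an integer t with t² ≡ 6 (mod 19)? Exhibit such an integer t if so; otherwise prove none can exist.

t = 14

Take t = 14. Then 14² = 196 = 10·19 + 6, so 14² ≡ 6 (mod 19).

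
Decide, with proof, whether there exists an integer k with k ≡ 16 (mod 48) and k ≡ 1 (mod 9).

k = 64

Here gcd(48, 9) = 3, and both 16 and 1 leave remainder 1 mod 3, so the system is consistent.
The integers ≡ 16 (mod 48) are 16, 64, …; their remainders mod 9 are 7, 1, so k = 64 is the first that is ≡ 1 (mod 9).
Verify: 64 = 1·48 + 16 and 64 = 7·9 + 1. ✓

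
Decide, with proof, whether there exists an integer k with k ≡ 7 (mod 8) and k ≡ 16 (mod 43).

Since 8 and 43 share no common factor, CRT says the pair of congruences has a solution (unique mod 344).
Any solution of the first congruence is k = 7 + 8t; substituting into the second, 8t ≡ 16 − 7 ≡ 9 (mod 43).
To invert 8 modulo 43: 43 = 5·8 + 3, 8 = 2·3 + 2, 3 = 1·2 + 1, 2 = 2·1 + 0, and unwinding, 1 = 3 − 1·2 = 3 − (8 − 2·3) = −8 + 3·3 = −8 + 3·(43 − 5·8) = 3·43 − 16·8. Thus 8⁻¹ ≡ -16 ≡ 27 (mod 43).
Multiplying by 27: t ≡ 27·9 = 243 ≡ 28 (mod 43).
With t = 28: k = 7 + 8·28 = 231.
Indeed 231 ≡ 7 (mod 8) and 231 ≡ 16 (mod 43).

k = 231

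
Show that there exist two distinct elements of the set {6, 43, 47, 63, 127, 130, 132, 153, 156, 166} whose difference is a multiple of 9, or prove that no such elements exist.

Yes: 6 and 132.

6 mod 9 = 6 and 132 mod 9 = 6, so 132 − 6 = 126 = 14·9.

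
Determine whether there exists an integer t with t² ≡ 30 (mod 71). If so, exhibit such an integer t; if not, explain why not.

Take t = 32. Then 32² = 1024 = 14·71 + 30, so 32² ≡ 30 (mod 71).

t = 32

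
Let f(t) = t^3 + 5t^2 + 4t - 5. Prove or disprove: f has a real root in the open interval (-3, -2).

Such a root exists.

f(-3) = 1 and f(-2) = -1, which have opposite signs.
Since f is a polynomial it is continuous on [-3, -2].
By the Intermediate Value Theorem f must vanish at some point of (-3, -2).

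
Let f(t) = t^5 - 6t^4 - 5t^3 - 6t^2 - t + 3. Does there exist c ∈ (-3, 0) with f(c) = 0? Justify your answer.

Such a root exists.

f(-3) = -642 and f(0) = 3, which have opposite signs.
As a polynomial, f is continuous on every closed interval.
By the Intermediate Value Theorem f must vanish at some point of (-3, 0).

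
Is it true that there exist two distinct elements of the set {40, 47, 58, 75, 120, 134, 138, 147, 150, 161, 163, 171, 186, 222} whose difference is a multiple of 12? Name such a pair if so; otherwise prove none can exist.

Yes: 75 and 147.

75 mod 12 = 3 and 147 mod 12 = 3, so 147 − 75 = 72 = 6·12.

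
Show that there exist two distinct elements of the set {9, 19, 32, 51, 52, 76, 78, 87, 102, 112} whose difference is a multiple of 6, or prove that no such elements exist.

Both 9 and 51 leave remainder 3 on division by 6; their difference 42 = 7·6 is a multiple of 6.

Yes: 9 and 51.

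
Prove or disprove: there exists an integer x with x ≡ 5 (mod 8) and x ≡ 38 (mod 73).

x = 549

The moduli 8 and 73 are coprime, so by the Chinese Remainder Theorem a unique solution modulo 584 exists.
Write x = 5 + 8t and require 5 + 8t ≡ 38 (mod 73), i.e. 8t ≡ 33 (mod 73).
Since 8·64 = 512 = 7·73 + 1, the inverse of 8 mod 73 is 64.
Therefore t ≡ 64·33 = 2112 ≡ 68 (mod 73).
With t = 68: x = 5 + 8·68 = 549.
Check: 549 mod 8 = 5, 549 mod 73 = 38. ✓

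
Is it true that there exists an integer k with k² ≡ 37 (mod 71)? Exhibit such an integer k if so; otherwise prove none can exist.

k = 45

k = 45 works: 45² = 2025, and 2025 − 37 = 1988 = 28·71.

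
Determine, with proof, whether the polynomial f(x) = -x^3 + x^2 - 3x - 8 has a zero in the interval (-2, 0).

f(-2) = 10 and f(0) = -8, which have opposite signs.
f is continuous everywhere (it is a polynomial), in particular on [-2, 0].
By the Intermediate Value Theorem, f takes the value 0 somewhere in the open interval.

Such a root exists.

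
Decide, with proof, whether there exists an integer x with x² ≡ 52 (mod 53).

Take x = 30. Then 30² = 900 = 16·53 + 52, so 30² ≡ 52 (mod 53).

x = 30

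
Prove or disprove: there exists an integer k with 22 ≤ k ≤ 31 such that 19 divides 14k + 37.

There is no such integer k in that range.

At k = 22, 14·22 + 37 = 345 ≡ 3 (mod 19), and each step in k adds 14, giving residues 3, 17, 12, 7, 2, 16, 11, 6, 1, 15 for k = 22, 23, …, 31.
Since 0 is absent from this list, 19 ∤ 14k + 37 for every k with 22 ≤ k ≤ 31.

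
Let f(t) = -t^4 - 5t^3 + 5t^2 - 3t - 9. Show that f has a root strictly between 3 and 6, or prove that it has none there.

No such root exists.

f(3) = -189 and f(6) = -2223, both negative, so a sign-change argument is unavailable; we show f keeps this sign on the whole interval.
Shift to the endpoint 3: with t = 3 + u (0 < u < 3), one computes f(3 + u) = -u^4 - 17u^3 - 94u^2 - 216u - 189.
The nonzero coefficients here are all negative, so for u > 0 every term is negative (or zero), and the constant term -189 is strictly negative.
Therefore f(t) < 0 throughout (3, 6), and f has no zero there.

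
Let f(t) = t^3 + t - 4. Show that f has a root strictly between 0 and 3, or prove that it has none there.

f(0) = -4 and f(3) = 26, which have opposite signs.
Since f is a polynomial it is continuous on [0, 3].
By the Intermediate Value Theorem f must vanish at some point of (0, 3).

Yes, f has a root in the interval.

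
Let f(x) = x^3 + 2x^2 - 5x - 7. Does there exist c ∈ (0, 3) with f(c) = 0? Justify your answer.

Yes, f has a root in the interval.

f(0) = -7 and f(3) = 23, which have opposite signs.
As a polynomial, f is continuous on every closed interval.
So by the Intermediate Value Theorem there is a c strictly between 0 and 3 with f(c) = 0.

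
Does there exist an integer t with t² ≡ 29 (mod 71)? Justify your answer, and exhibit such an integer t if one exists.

Take t = 10. Then 10² = 100 = 1·71 + 29, so 10² ≡ 29 (mod 71).

t = 10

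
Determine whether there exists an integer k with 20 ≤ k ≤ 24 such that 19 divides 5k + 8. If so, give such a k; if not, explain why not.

There is no such integer k in that range.

For k = 20, 21, …, 24 the values of 5k + 8 modulo 19 are 13, 18, 4, 9, 14 respectively.
Since 0 is absent from this list, 19 ∤ 5k + 8 for every k with 20 ≤ k ≤ 24.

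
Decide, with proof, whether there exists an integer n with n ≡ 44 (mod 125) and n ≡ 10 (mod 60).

Reduce both congruences modulo 5, which divides 125 and 60: they say n ≡ 44 (mod 5) and n ≡ 10 (mod 5).
These are incompatible: 44 − 10 = 34 is not divisible by 5.
So no integer satisfies both congruences.

There is no such integer.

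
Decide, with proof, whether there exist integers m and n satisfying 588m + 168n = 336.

Every value of 588m + 168n is a multiple of gcd(588, 168) = 84; since 84 ∣ 336, solutions exist.
Dividing through by 84 reduces the equation to 7m + 2n = 4.
Euclidean algorithm: 7 = 3·2 + 1, 2 = 2·1 + 0.
Back-substituting, 1 = 7 − 3·2; that is, 7·1 + 2·(-3) = 1.
Times 4: 7·4 + 2·(-12) = 4, so (4, -12) solves it.
Subtracting 2·2 from m and adding 2·7 to n gives the tidier solution (0, 2).
Indeed 588·0 + 168·2 = 0 + 336 = 336.

m = 0, n = 2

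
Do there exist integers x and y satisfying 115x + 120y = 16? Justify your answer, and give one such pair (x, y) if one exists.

No such integers exist.

gcd(115, 120) = 5, so every integer of the form 115x + 120y is a multiple of 5.
However 16 leaves remainder 1 on division by 5.
Therefore 115x + 120y = 16 has no solution in integers.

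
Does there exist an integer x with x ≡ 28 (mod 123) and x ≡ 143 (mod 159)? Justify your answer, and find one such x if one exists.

gcd(123, 159) = 3. If x ≡ 28 (mod 123) and x ≡ 143 (mod 159), then x ≡ 28 (mod 3) and x ≡ 143 (mod 3).
These are incompatible: 28 − 143 = -115 is not divisible by 3.
Therefore no such x exists.

No such integer exists.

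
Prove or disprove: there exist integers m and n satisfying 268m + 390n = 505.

gcd(268, 390) = 2, so every integer of the form 268m + 390n is a multiple of 2.
But 505 is not a multiple of 2 (it leaves remainder 1).
Hence no integers m, n satisfy the equation.

There are no such integers.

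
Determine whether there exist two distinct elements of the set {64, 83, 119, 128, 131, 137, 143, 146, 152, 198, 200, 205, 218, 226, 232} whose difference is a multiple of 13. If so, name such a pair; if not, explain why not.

83 mod 13 = 5 and 200 mod 13 = 5, so 200 − 83 = 117 = 9·13.

The pair (83, 200) works.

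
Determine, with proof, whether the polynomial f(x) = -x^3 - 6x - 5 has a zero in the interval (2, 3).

No such root exists.

f(2) = -25 and f(3) = -50, both negative.
The derivative f'(x) = -3x^2 - 6 is a quadratic with discriminant 0² − 4·(-3)·(-6) = -72 < 0; it never vanishes, so it is always negative (sign of the leading coefficient).
So f is strictly decreasing; between 2 and 3 its values lie between f(2) = -25 and f(3) = -50, all negative. Therefore f has no root in (2, 3).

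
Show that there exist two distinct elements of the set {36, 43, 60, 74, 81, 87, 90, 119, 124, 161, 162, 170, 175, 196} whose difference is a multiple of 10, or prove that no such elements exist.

36 and 196 are such a pair.

Both 36 and 196 leave remainder 6 on division by 10; their difference 160 = 16·10 is a multiple of 10.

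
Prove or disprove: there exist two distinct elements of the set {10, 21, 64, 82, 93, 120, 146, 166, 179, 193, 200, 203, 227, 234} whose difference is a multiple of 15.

No such pair exists.

Reduce each element modulo 15: 10↦10, 21↦6, 64↦4, 82↦7, 93↦3, 120↦0, 146↦11, 166↦1, 179↦14, 193↦13, 200↦5, 203↦8, 227↦2, 234↦9.
No residue repeats among the 14 elements, so no pair has difference ≡ 0 (mod 15).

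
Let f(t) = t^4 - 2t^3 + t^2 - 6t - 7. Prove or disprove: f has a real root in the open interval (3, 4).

The endpoint values f(3) = 11 and f(4) = 113 are both positive. Claim: f(t) > 0 for every t in (3, 4).
Shift to the endpoint 3: with t = 3 + u (0 < u < 1), one computes f(3 + u) = u^4 + 10u^3 + 37u^2 + 54u + 11.
All 5 nonzero coefficients of this polynomial in u are positive; hence for u > 0 the value is a sum of positive terms (the constant 11 among them).
Therefore f(t) > 0 throughout (3, 4), and f has no zero there.

No.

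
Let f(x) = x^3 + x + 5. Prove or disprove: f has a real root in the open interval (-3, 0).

Yes, f has a root in the interval.

f(-3) = -25 and f(0) = 5, which have opposite signs.
As a polynomial, f is continuous on every closed interval.
By the Intermediate Value Theorem, f takes the value 0 somewhere in the open interval.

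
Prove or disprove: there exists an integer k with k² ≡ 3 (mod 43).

No such integer exists.

43 is prime, so by Euler's criterion 3 is a square mod 43 iff 3^((43−1)/2) = 3^21 ≡ 1 (mod 43).
Squaring successively (mod 43): 3^2 = 9 ≡ 9; 3^4 ≡ 9² = 81 ≡ 38; 3^8 ≡ 38² = 1444 ≡ 25; 3^16 ≡ 25² = 625 ≡ 23.
Since 21 = 16 + 4 + 1, 3^21 ≡ 23 · 38 · 3; multiplying out mod 43: 23·38 = 874 ≡ 14, then 14·3 = 42 ≡ 42. Thus 3^21 ≡ 42 ≡ −1 (mod 43).
By Euler's criterion 3 is a quadratic non-residue mod 43: no k satisfies k² ≡ 3 (mod 43).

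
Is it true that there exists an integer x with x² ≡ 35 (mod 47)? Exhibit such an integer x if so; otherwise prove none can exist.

Apply Euler's criterion with the prime 47: 35 is a quadratic residue iff 35^23 ≡ 1 (mod 47), and a non-residue iff it is ≡ −1.
Squaring successively (mod 47): 35^2 = 1225 ≡ 3; 35^4 ≡ 3² = 9 ≡ 9; 35^8 ≡ 9² = 81 ≡ 34; 35^16 ≡ 34² = 1156 ≡ 28.
Since 23 = 16 + 4 + 2 + 1, 35^23 ≡ 28 · 9 · 3 · 35; multiplying out mod 47: 28·9 = 252 ≡ 17, then 17·3 = 51 ≡ 4, then 4·35 = 140 ≡ 46. Thus 35^23 ≡ 46 ≡ −1 (mod 47).
The value −1 means 35 is a non-residue modulo 47, so x² ≡ 35 (mod 47) is impossible.

No, no such integer exists.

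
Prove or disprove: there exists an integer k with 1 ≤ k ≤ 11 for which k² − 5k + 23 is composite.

The values for k = 1, 2, …, 11 are 19, 17, 17, 19, 23, 29, 37, 47, 59, 73, 89, and each of these is prime.
So no value in the range makes the expression composite.

No, no such integer k in that range exists.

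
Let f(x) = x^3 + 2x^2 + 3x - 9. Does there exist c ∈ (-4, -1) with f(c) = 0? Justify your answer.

f(-4) = -53 and f(-1) = -11, both negative.
f'(x) = 3x^2 + 4x + 3 has discriminant 4² − 4·3·3 = -20 < 0, so f' has no real roots and is positive for every real x.
So f is strictly increasing; between -4 and -1 its values lie between f(-4) = -53 and f(-1) = -11, all negative. Therefore f has no root in (-4, -1).

f has no root in that interval.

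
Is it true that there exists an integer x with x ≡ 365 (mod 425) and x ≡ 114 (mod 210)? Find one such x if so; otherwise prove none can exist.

Reduce both congruences modulo 5, which divides 425 and 210: they say x ≡ 365 (mod 5) and x ≡ 114 (mod 5).
These are incompatible: 365 − 114 = 251 is not divisible by 5.
Therefore no such x exists.

No, no such integer exists.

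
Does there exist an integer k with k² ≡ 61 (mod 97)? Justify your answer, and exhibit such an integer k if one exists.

k = 35

Take k = 35. Then 35² = 1225 = 12·97 + 61, so 35² ≡ 61 (mod 97).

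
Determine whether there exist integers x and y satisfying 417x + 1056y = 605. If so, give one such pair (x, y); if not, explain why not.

Any value of 417x + 1056y is a multiple of gcd(417, 1056) = 3.
But 605 is not a multiple of 3 (it leaves remainder 2).
So the equation is unsolvable over ℤ.

No such integers exist.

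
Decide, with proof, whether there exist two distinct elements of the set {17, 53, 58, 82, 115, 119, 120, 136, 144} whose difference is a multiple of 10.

No such pair exists.

Two integers differ by a multiple of 10 exactly when they have the same residue mod 10. The residues are 17↦7, 53↦3, 58↦8, 82↦2, 115↦5, 119↦9, 120↦0, 136↦6, 144↦4.
All 9 residues are distinct, so no two elements differ by a multiple of 10.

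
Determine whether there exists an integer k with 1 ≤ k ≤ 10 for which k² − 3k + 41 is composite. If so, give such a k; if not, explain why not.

k = 10

At k = 10: 10² − 3·10 + 41 = 111 = 3·37, which is composite.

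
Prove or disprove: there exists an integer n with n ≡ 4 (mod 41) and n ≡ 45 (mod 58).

n = 45

Since 41 and 58 share no common factor, CRT says the pair of congruences has a solution (unique mod 2378).
Write n = 4 + 41t and require 4 + 41t ≡ 45 (mod 58), i.e. 41t ≡ 41 (mod 58).
To invert 41 modulo 58: 58 = 1·41 + 17, 41 = 2·17 + 7, 17 = 2·7 + 3, 7 = 2·3 + 1, 3 = 3·1 + 0, and unwinding, 1 = 7 − 2·3 = 7 − 2·(17 − 2·7) = −2·17 + 5·7 = −2·17 + 5·(41 − 2·17) = 5·41 − 12·17 = 5·41 − 12·(58 − 1·41) = −12·58 + 17·41. Thus 41⁻¹ ≡ 17 (mod 58).
Multiplying by 17: t ≡ 17·41 = 697 ≡ 1 (mod 58).
With t = 1: n = 4 + 41·1 = 45.
Verify: 45 = 1·41 + 4 and 45 = 0·58 + 45. ✓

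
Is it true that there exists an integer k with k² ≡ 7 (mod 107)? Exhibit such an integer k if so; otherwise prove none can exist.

No such integer exists.

107 is prime, so by Euler's criterion 7 is a square mod 107 iff 7^((107−1)/2) = 7^53 ≡ 1 (mod 107).
Squaring successively (mod 107): 7^2 = 49 ≡ 49; 7^4 ≡ 49² = 2401 ≡ 47; 7^8 ≡ 47² = 2209 ≡ 69; 7^16 ≡ 69² = 4761 ≡ 53; 7^32 ≡ 53² = 2809 ≡ 27.
Since 53 = 32 + 16 + 4 + 1, 7^53 ≡ 27 · 53 · 47 · 7; multiplying out mod 107: 27·53 = 1431 ≡ 40, then 40·47 = 1880 ≡ 61, then 61·7 = 427 ≡ 106. Thus 7^53 ≡ 106 ≡ −1 (mod 107).
The value −1 means 7 is a non-residue modulo 107, so k² ≡ 7 (mod 107) is impossible.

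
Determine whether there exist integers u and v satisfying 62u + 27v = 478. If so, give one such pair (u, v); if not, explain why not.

u = 26, v = -42

62 and 27 are coprime, so 62u + 27v ranges over all of ℤ.
Euclidean algorithm: 62 = 2·27 + 8, 27 = 3·8 + 3, 8 = 2·3 + 2, 3 = 1·2 + 1, 2 = 2·1 + 0.
Unwinding: 1 = 3 − 1·2 = 3 − (8 − 2·3) = −8 + 3·3 = −8 + 3·(27 − 3·8) = 3·27 − 10·8 = 3·27 − 10·(62 − 2·27) = −10·62 + 23·27, i.e. 62·(-10) + 27·23 = 1.
Times 478: 62·(-4780) + 27·10994 = 478, so (-4780, 10994) solves it.
Adding 178·27 to u and subtracting 178·62 from v gives the tidier solution (26, -42).
Check: 62·26 + 27·(-42) = 1612 − 1134 = 478. ✓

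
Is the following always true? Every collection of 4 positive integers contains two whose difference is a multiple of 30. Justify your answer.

No; for instance {95, 96, 97, 98} is a counterexample.

Take the 4 consecutive integers 95, 96, 97, 98: their residues mod 30 are all distinct because 4 ≤ 30.
No two share a residue, so no pair has difference divisible by 30; the claim fails for this set.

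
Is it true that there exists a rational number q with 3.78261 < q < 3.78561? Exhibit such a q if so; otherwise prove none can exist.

q = 140/37

Look for a denominator N such that an integer falls strictly between N·3.78261 and N·3.78561. N = 37 works: 37·3.78261 = 139.95657 < 140 < 140.06757 = 37·3.78561.
Dividing back, 3.78261 < 140/37 < 3.78561, and 140/37 is rational.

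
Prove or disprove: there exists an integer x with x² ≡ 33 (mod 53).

No such integer exists.

53 is prime, so by Euler's criterion 33 is a square mod 53 iff 33^((53−1)/2) = 33^26 ≡ 1 (mod 53).
Squaring successively (mod 53): 33^2 = 1089 ≡ 29; 33^4 ≡ 29² = 841 ≡ 46; 33^8 ≡ 46² = 2116 ≡ 49; 33^16 ≡ 49² = 2401 ≡ 16.
Since 26 = 16 + 8 + 2, 33^26 ≡ 16 · 49 · 29; multiplying out mod 53: 16·49 = 784 ≡ 42, then 42·29 = 1218 ≡ 52. Thus 33^26 ≡ 52 ≡ −1 (mod 53).
By Euler's criterion 33 is a quadratic non-residue mod 53: no x satisfies x² ≡ 33 (mod 53).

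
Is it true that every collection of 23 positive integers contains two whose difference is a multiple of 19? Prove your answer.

Partition the integers by their residue mod 19; there are 19 classes.
Since 23 > 19, two of the 23 integers must share a residue class by the pigeonhole principle; call them a and b.
Then a ≡ b (mod 19), i.e. 19 ∣ (a − b).

Yes, this is always true.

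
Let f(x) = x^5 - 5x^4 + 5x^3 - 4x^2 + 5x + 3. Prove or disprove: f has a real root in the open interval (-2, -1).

f(-2) = -175 and f(-1) = -17, both negative, so a sign-change argument is unavailable; we show f keeps this sign on the whole interval.
Substitute x = -1 − u, where 0 < u < 1 on the interval. Expanding, f(-1 − u) = -u^5 - 10u^4 - 35u^3 - 59u^2 - 53u - 17.
The nonzero coefficients here are all negative, so for u > 0 every term is negative (or zero), and the constant term -17 is strictly negative.
So f is strictly negative on (-2, -1); no root exists in the interval.

No.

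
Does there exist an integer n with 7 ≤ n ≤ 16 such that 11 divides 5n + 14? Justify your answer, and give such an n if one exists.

There is no such integer n in that range.

For n = 7, 8, …, 16 the values of 5n + 14 modulo 11 are 5, 10, 4, 9, 3, 8, 2, 7, 1, 6 respectively.
None is 0, so 11 never divides 5n + 14 on this range.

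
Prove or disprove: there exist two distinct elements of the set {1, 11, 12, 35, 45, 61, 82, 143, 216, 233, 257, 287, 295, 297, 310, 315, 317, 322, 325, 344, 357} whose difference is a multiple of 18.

The pair (1, 325) works.

Both 1 and 325 leave remainder 1 on division by 18; their difference 324 = 18·18 is a multiple of 18.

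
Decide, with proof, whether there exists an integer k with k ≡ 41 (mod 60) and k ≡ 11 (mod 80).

No such integer exists.

gcd(60, 80) = 20. If k ≡ 41 (mod 60) and k ≡ 11 (mod 80), then k ≡ 41 (mod 20) and k ≡ 11 (mod 20).
However 41 ≡ 1 and 11 ≡ 11 (mod 20), and 1 ≠ 11.
Therefore no such k exists.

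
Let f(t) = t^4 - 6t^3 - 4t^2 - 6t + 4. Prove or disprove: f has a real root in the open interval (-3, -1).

f has no root in that interval.

The endpoint values f(-3) = 229 and f(-1) = 13 are both positive. Claim: f(t) > 0 for every t in (-3, -1).
Shift to the endpoint -1: with t = -1 − u (0 < u < 2), one computes f(-1 − u) = u^4 + 10u^3 + 20u^2 + 20u + 13.
The nonzero coefficients here are all positive, so for u > 0 every term is positive (or zero), and the constant term 13 is strictly positive.
So f is strictly positive on (-3, -1); no root exists in the interval.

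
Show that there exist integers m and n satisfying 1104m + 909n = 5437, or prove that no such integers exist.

Any value of 1104m + 909n is a multiple of gcd(1104, 909) = 3.
But 5437 = 3·1812 + 1, so 3 ∤ 5437.
Hence no integers m, n satisfy the equation.

No such integers exist.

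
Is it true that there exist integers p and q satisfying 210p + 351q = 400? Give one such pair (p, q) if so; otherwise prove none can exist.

No such integers exist.

gcd(210, 351) = 3, so every integer of the form 210p + 351q is a multiple of 3.
However 400 leaves remainder 1 on division by 3.
Therefore 210p + 351q = 400 has no solution in integers.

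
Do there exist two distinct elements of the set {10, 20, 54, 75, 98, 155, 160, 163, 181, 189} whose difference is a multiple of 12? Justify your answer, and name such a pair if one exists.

No such pair exists.

Two integers differ by a multiple of 12 exactly when they have the same residue mod 12. The residues are 10↦10, 20↦8, 54↦6, 75↦3, 98↦2, 155↦11, 160↦4, 163↦7, 181↦1, 189↦9.
These 10 residues are pairwise different, hence no difference of two elements is divisible by 12.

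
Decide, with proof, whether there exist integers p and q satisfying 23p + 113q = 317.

p = 58, q = -9

Since gcd(23, 113) = 1, every integer is an integer combination of 23 and 113.
Run the Euclidean algorithm on 113 and 23: 113 = 4·23 + 21, 23 = 1·21 + 2, 21 = 10·2 + 1, 2 = 2·1 + 0.
Back-substituting, 1 = 21 − 10·2 = 21 − 10·(23 − 1·21) = −10·23 + 11·21 = −10·23 + 11·(113 − 4·23) = 11·113 − 54·23; that is, 23·(-54) + 113·11 = 1.
Multiplying through by 317: p = (-54)·317 = -17118, q = 11·317 = 3487 is a solution.
Shifting by a multiple of (113, −23) keeps it a solution: p = -17118 + 152·113 = 58, q = 3487 − 152·23 = -9.
Indeed 23·58 + 113·(-9) = 1334 − 1017 = 317.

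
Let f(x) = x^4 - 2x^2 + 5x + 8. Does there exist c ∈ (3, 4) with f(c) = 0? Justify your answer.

The endpoint values f(3) = 86 and f(4) = 252 are both positive. Claim: f(x) > 0 for every x in (3, 4).
Shift to the endpoint 3: with x = 3 + u (0 < u < 1), one computes f(3 + u) = u^4 + 12u^3 + 52u^2 + 101u + 86.
The nonzero coefficients here are all positive, so for u > 0 every term is positive (or zero), and the constant term 86 is strictly positive.
So f is strictly positive on (3, 4); no root exists in the interval.

No such root exists.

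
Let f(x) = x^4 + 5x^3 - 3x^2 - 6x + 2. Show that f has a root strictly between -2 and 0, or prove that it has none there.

Yes, f has a root in the interval.

f(-2) = -22 and f(0) = 2, which have opposite signs.
f is continuous everywhere (it is a polynomial), in particular on [-2, 0].
By the Intermediate Value Theorem f must vanish at some point of (-2, 0).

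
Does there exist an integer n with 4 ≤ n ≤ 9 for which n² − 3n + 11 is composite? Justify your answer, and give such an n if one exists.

n = 4

At n = 4: 4² − 3·4 + 11 = 15 = 3·5, which is composite.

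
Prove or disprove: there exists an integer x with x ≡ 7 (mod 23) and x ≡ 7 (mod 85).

x = 7

gcd(23, 85) = 1, so the Chinese Remainder Theorem guarantees exactly one residue class mod 1955 satisfying both.
Write x = 7 + 23t and require 7 + 23t ≡ 7 (mod 85), i.e. 23t ≡ 0 (mod 85).
t = 0 satisfies this.
With t = 0: x = 7 + 23·0 = 7.
Indeed 7 ≡ 7 (mod 23) and 7 ≡ 7 (mod 85).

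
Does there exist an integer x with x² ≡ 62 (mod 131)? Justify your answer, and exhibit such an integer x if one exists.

x = 18

x = 18 works: 18² = 324, and 324 − 62 = 262 = 2·131.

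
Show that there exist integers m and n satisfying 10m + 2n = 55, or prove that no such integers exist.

Any value of 10m + 2n is a multiple of gcd(10, 2) = 2.
But 55 = 2·27 + 1, so 2 ∤ 55.
So the equation is unsolvable over ℤ.

No, no such integers exist.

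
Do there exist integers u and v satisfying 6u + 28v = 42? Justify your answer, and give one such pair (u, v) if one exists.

u = 7, v = 0

Since gcd(6, 28) = 2 and 42 = 2·21, Bézout's identity guarantees a solution.
Dividing through by 2 reduces the equation to 3u + 14v = 21.
Run the Euclidean algorithm on 14 and 3: 14 = 4·3 + 2, 3 = 1·2 + 1, 2 = 2·1 + 0.
Back-substituting, 1 = 3 − 1·2 = 3 − (14 − 4·3) = −14 + 5·3; that is, 3·5 + 14·(-1) = 1.
Times 21: 3·105 + 14·(-21) = 21, so (105, -21) solves it.
Subtracting 7·14 from u and adding 7·3 to v gives the tidier solution (7, 0).
Check: 6·7 + 28·0 = 42 + 0 = 42. ✓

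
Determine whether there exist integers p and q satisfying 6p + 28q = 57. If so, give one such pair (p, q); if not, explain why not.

No such integers exist.

Both 6 and 28 are divisible by gcd(6, 28) = 2, hence so is any combination 6p + 28q.
But 57 is not a multiple of 2 (it leaves remainder 1).
So the equation is unsolvable over ℤ.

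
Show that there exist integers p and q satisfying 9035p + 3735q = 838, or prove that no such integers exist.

There are no such integers.

gcd(9035, 3735) = 5, so every integer of the form 9035p + 3735q is a multiple of 5.
However 838 leaves remainder 3 on division by 5.
Therefore 9035p + 3735q = 838 has no solution in integers.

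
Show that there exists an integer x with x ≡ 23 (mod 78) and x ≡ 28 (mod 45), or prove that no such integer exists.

There is no such integer.

Reduce both congruences modulo 3, which divides 78 and 45: they say x ≡ 23 (mod 3) and x ≡ 28 (mod 3).
However 23 ≡ 2 and 28 ≡ 1 (mod 3), and 2 ≠ 1.
Hence the system has no solution.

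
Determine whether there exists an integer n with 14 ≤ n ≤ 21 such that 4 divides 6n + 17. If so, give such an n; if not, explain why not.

No, no such integer n in that range exists.

At n = 14, 6·14 + 17 = 101 ≡ 1 (mod 4), and each step in n adds 6 ≡ 2 (mod 4), giving residues 1, 3, 1, 3, 1, 3, 1, 3 for n = 14, 15, …, 21.
Since 0 is absent from this list, 4 ∤ 6n + 17 for every n with 14 ≤ n ≤ 21.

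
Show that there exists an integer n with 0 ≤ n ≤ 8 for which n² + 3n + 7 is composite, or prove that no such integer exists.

n = 7

At n = 7: 7² + 3·7 + 7 = 77 = 7·11, which is composite.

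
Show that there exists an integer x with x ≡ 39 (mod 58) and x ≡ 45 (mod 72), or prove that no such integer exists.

The moduli are not coprime: gcd(58, 72) = 2. Compatibility requires 2 ∣ (45 − 39) = 6, which holds, so solutions exist.
Write x = 39 + 58t. Then 58t ≡ 45 − 39 ≡ 6 (mod 72); dividing through by 2 gives 29t ≡ 3 (mod 36).
Note 29·5 = 145 ≡ 1 (mod 36) (as 145 − 1 = 4·36), so 29⁻¹ ≡ 5.
Therefore t ≡ 5·3 = 15 (mod 36).
Then x = 39 + 58·15 = 909.
Verify: 909 = 15·58 + 39 and 909 = 12·72 + 45. ✓

x = 909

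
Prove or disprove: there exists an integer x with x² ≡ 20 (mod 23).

Apply Euler's criterion with the prime 23: 20 is a quadratic residue iff 20^11 ≡ 1 (mod 23), and a non-residue iff it is ≡ −1.
Repeated squaring mod 23: 20^2 = 400 ≡ 9; 20^4 ≡ 9² = 81 ≡ 12; 20^8 ≡ 12² = 144 ≡ 6.
Since 11 = 8 + 2 + 1, 20^11 ≡ 6 · 9 · 20; multiplying out mod 23: 6·9 = 54 ≡ 8, then 8·20 = 160 ≡ 22. Thus 20^11 ≡ 22 ≡ −1 (mod 23).
The value −1 means 20 is a non-residue modulo 23, so x² ≡ 20 (mod 23) is impossible.

No such integer exists.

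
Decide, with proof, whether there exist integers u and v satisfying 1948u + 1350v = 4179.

gcd(1948, 1350) = 2, so every integer of the form 1948u + 1350v is a multiple of 2.
However 4179 leaves remainder 1 on division by 2.
Hence no integers u, v satisfy the equation.

There are no such integers.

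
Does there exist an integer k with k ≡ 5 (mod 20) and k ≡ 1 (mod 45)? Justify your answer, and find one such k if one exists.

Reduce both congruences modulo 5, which divides 20 and 45: they say k ≡ 5 (mod 5) and k ≡ 1 (mod 5).
However 5 ≡ 0 and 1 ≡ 1 (mod 5), and 0 ≠ 1.
So no integer satisfies both congruences.

No such integer exists.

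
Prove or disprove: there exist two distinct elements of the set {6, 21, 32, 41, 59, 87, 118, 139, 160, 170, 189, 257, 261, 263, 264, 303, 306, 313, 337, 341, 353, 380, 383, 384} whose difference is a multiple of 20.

Both 6 and 306 leave remainder 6 on division by 20; their difference 300 = 15·20 is a multiple of 20.

6 and 306 are such a pair.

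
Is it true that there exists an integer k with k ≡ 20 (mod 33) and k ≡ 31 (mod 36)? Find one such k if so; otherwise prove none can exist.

No such integer exists.

gcd(33, 36) = 3. If k ≡ 20 (mod 33) and k ≡ 31 (mod 36), then k ≡ 20 (mod 3) and k ≡ 31 (mod 3).
However 20 ≡ 2 and 31 ≡ 1 (mod 3), and 2 ≠ 1.
So no integer satisfies both congruences.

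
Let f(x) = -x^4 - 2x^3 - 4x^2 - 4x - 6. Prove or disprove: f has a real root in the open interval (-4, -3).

No such root exists.

The endpoint values f(-4) = -182 and f(-3) = -57 are both negative. Claim: f(x) < 0 for every x in (-4, -3).
Shift to the endpoint -3: with x = -3 − u (0 < u < 1), one computes f(-3 − u) = -u^4 - 10u^3 - 40u^2 - 74u - 57.
All 5 nonzero coefficients of this polynomial in u are negative; hence for u > 0 the value is a sum of negative terms (the constant -57 among them).
So f is strictly negative on (-4, -3); no root exists in the interval.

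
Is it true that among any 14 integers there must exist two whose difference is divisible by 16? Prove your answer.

No, the set {42, 43, 44, 45, 46, 47, 48, 49, 50, 51, 52, 53, 54, 55} is a counterexample.

Take the 14 consecutive integers 42, 43, …, 55: their residues mod 16 are all distinct because 14 ≤ 16.
Any two of them differ by at most 13 < 16 and by at least 1, so no difference is a multiple of 16.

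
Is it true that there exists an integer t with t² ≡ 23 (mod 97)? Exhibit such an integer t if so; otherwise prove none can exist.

97 is prime, so by Euler's criterion 23 is a square mod 97 iff 23^((97−1)/2) = 23^48 ≡ 1 (mod 97).
Repeated squaring mod 97: 23^2 = 529 ≡ 44; 23^4 ≡ 44² = 1936 ≡ 93; 23^8 ≡ 93² = 8649 ≡ 16; 23^16 ≡ 16² = 256 ≡ 62; 23^32 ≡ 62² = 3844 ≡ 61.
Since 48 = 32 + 16, 23^48 ≡ 61 · 62; multiplying out mod 97: 61·62 = 3782 ≡ 96. Thus 23^48 ≡ 96 ≡ −1 (mod 97).
By Euler's criterion 23 is a quadratic non-residue mod 97: no t satisfies t² ≡ 23 (mod 97).

There is no such integer.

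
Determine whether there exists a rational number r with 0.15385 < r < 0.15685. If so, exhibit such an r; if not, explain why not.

r = 5/32

Look for a denominator N such that an integer falls strictly between N·0.15385 and N·0.15685. N = 32 works: 32·0.15385 = 4.92320 < 5 < 5.01920 = 32·0.15685.
Dividing back, 0.15385 < 5/32 < 0.15685, and 5/32 is rational.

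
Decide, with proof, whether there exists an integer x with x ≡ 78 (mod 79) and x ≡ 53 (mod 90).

gcd(79, 90) = 1, so the Chinese Remainder Theorem guarantees exactly one residue class mod 7110 satisfying both.
Write x = 78 + 79t and require 78 + 79t ≡ 53 (mod 90), i.e. 79t ≡ 65 (mod 90).
To invert 79 modulo 90: 90 = 1·79 + 11, 79 = 7·11 + 2, 11 = 5·2 + 1, 2 = 2·1 + 0, and unwinding, 1 = 11 − 5·2 = 11 − 5·(79 − 7·11) = −5·79 + 36·11 = −5·79 + 36·(90 − 1·79) = 36·90 − 41·79. Thus 79⁻¹ ≡ -41 ≡ 49 (mod 90).
Therefore t ≡ 49·65 = 3185 ≡ 35 (mod 90).
Taking t = 35 gives x = 78 + 79·35 = 2843.
Verify: 2843 = 35·79 + 78 and 2843 = 31·90 + 53. ✓

x = 2843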